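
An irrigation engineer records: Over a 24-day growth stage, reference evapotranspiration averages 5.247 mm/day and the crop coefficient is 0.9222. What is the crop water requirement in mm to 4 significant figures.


Approach: apply the crop water requirement relation, CWR = ET0 * Kc * days.
CWR = 5.247 * 0.9222 * 24 = 116.1 mm
Therefore the crop water requirement = 116.1 mm.


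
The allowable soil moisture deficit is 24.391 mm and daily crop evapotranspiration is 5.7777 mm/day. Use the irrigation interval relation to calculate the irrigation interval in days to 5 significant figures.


Approach: apply the irrigation interval relation, interval = SMD / ETc.
interval = 24.391 / 5.7777 = 4.2216 days
Therefore the irrigation interval = 4.2216 days.


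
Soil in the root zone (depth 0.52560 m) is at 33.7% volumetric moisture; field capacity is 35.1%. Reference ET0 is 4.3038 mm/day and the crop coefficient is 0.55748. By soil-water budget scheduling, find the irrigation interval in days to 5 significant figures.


Approach: apply soil-water budget scheduling, SMD = (FC-theta)/100*depth*1000; ETc = ET0*Kc; interval = SMD/ETc.
Step 1 — soil moisture deficit:
  SMD = (35.1 - 33.7)/100 * 0.52560 * 1000 = 7.358400 mm
Step 2 — daily crop ET (ETc = ET0*Kc):
  ETc = 4.3038 * 0.55748 = 2.399282 mm/day
Step 3 — irrigation interval (SMD/ETc):
  interval = 7.358400 / 2.399282 = 3.0669 days
Therefore the irrigation interval = 3.0669 days.


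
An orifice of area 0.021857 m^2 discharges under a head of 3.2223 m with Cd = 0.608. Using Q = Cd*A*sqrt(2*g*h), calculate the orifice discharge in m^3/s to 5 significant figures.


Q = 0.608 * 0.021857 * sqrt(2*9.81*3.2223) = 0.10566 m^3/s
Therefore the orifice discharge = 0.10566 m^3/s.


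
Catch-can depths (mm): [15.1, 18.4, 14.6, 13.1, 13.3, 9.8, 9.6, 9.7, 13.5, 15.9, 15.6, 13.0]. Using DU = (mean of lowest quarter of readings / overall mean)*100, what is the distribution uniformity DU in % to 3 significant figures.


sorted lowest 3 of 12: [9.6, 9.7, 9.8] -> mean = 9.7000 mm
overall mean = 13.467 mm
DU = (9.7000/13.467)*100 = 72.0 %
Therefore the distribution uniformity DU = 72.0 %.


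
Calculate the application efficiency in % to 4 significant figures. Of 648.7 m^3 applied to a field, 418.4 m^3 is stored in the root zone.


Approach: apply the application efficiency ratio, Ea = (stored/applied)*100.
Ea = (418.4/648.7)*100 = 64.50 %
Therefore the application efficiency = 64.50 %.


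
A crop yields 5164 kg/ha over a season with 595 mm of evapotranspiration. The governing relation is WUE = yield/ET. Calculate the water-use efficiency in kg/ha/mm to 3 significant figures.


WUE = 5164 / 595 = 8.68 kg/ha/mm
Therefore the water-use efficiency = 8.68 kg/ha/mm.


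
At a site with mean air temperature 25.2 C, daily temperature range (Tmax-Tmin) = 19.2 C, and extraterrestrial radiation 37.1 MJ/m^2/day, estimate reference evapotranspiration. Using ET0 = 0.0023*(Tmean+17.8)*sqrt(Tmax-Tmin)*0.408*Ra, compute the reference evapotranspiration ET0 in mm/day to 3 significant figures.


ET0 = 0.0023*(25.2+17.8)*sqrt(19.2)*0.408*37.1 = 6.56 mm/day
Therefore the reference evapotranspiration ET0 = 6.56 mm/day.


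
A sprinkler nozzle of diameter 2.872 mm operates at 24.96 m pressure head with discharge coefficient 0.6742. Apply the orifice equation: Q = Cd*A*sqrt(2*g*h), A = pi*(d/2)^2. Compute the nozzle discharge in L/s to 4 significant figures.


A = pi*(2.872e-3/2)^2 = 6.47827e-06 m^2
Q = 0.6742 * 6.47827e-06 * sqrt(2*9.81*24.96) * 1000 = 0.09665 L/s
Therefore the nozzle discharge = 0.09665 L/s.


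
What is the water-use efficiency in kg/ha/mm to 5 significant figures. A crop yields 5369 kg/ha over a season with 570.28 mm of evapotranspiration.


Approach: apply the water-use efficiency ratio, WUE = yield/ET.
WUE = 5369 / 570.28 = 9.4147 kg/ha/mm
Therefore the water-use efficiency = 9.4147 kg/ha/mm.


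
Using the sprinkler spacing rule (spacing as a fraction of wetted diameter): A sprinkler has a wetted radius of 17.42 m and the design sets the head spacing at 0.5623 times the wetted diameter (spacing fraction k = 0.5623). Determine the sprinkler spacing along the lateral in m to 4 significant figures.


Approach: apply the sprinkler spacing rule (spacing as a fraction of wetted diameter), S = k*(2*R).
S = 0.5623 * (2 * 17.42) = 19.59 m
Therefore the sprinkler spacing along the lateral = 19.59 m.


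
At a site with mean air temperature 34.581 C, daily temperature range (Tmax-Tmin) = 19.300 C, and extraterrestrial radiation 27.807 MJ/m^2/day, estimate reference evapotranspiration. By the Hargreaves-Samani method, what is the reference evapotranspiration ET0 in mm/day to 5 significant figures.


Approach: apply the Hargreaves-Samani method, ET0 = 0.0023*(Tmean+17.8)*sqrt(Tmax-Tmin)*0.408*Ra.
ET0 = 0.0023*(34.581+17.8)*sqrt(19.300)*0.408*27.807 = 6.0047 mm/day
Therefore the reference evapotranspiration ET0 = 6.0047 mm/day.


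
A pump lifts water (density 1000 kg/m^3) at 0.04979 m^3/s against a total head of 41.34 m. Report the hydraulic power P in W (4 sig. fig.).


Approach: apply the hydraulic power relation, P = rho*g*Q*H.
P = 1000 * 9.81 * 0.04979 * 41.34 = 20190 W
Therefore the hydraulic power P = 20190 W.


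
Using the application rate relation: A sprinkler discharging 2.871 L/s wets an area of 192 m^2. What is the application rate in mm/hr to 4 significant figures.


Approach: apply the application rate relation, rate = (Q/A)*3600.
rate = (2.871 / 192) * 3600 = 53.83 mm/hr
Therefore the application rate = 53.83 mm/hr.


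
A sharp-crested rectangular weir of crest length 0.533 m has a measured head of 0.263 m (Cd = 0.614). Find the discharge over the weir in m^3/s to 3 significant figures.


Approach: apply the rectangular weir equation, Q = (2/3)*Cd*L*sqrt(2g)*H^1.5.
Q = (2/3)*0.614*0.533*sqrt(2*9.81)*0.263^1.5 = 0.130 m^3/s
Therefore the discharge over the weir = 0.130 m^3/s.


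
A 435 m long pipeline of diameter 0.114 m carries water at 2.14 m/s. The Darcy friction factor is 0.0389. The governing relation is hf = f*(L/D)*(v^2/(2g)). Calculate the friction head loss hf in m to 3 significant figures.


hf = 0.0389 * (435/0.114) * (2.14^2 / (2*9.81))
hf = 34.6 m
Therefore the friction head loss hf = 34.6 m.


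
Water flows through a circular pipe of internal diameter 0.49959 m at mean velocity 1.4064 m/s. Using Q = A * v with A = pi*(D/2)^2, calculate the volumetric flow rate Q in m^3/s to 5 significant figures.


A = pi*(0.49959/2)^2 = 0.1960277 m^2
Q = 0.1960277 * 1.4064 = 0.27569 m^3/s
Therefore the volumetric flow rate Q = 0.27569 m^3/s.


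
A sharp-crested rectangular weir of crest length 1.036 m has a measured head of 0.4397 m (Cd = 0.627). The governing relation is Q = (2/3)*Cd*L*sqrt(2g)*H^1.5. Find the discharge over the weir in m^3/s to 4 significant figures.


Q = (2/3)*0.627*1.036*sqrt(2*9.81)*0.4397^1.5 = 0.5593 m^3/s
Therefore the discharge over the weir = 0.5593 m^3/s.


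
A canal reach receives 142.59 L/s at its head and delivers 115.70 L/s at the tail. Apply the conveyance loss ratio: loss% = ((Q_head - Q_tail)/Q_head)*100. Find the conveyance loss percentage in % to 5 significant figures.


loss = ((142.59 - 115.70)/142.59)*100 = 18.858 %
Therefore the conveyance loss percentage = 18.858 %.


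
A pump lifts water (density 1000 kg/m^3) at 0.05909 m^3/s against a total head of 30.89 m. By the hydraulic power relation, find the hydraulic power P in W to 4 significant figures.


Approach: apply the hydraulic power relation, P = rho*g*Q*H.
P = 1000 * 9.81 * 0.05909 * 30.89 = 17910 W
Therefore the hydraulic power P = 17910 W.


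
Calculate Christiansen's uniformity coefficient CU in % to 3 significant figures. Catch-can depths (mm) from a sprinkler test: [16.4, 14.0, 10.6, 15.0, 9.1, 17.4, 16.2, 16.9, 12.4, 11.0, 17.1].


Approach: apply Christiansen's uniformity coefficient, CU = (1 - mean_abs_deviation/mean)*100.
mean = 14.191 mm
mean |d_i - mean| = 2.5190 mm
CU = (1 - 2.5190/14.191)*100 = 82.2 %
Therefore Christiansen's uniformity coefficient CU = 82.2 %.


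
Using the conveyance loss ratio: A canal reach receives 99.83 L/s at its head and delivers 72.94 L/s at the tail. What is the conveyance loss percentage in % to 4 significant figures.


Approach: apply the conveyance loss ratio, loss% = ((Q_head - Q_tail)/Q_head)*100.
loss = ((99.83 - 72.94)/99.83)*100 = 26.94 %
Therefore the conveyance loss percentage = 26.94 %.


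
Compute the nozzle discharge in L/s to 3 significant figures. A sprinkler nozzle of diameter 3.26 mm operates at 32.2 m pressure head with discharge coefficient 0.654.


Approach: apply the orifice equation, Q = Cd*A*sqrt(2*g*h), A = pi*(d/2)^2.
A = pi*(3.26e-3/2)^2 = 8.3469e-06 m^2
Q = 0.654 * 8.3469e-06 * sqrt(2*9.81*32.2) * 1000 = 0.137 L/s
Therefore the nozzle discharge = 0.137 L/s.


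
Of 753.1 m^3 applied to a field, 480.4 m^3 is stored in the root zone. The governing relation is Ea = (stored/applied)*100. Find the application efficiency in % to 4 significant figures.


Ea = (480.4/753.1)*100 = 63.79 %
Therefore the application efficiency = 63.79 %.


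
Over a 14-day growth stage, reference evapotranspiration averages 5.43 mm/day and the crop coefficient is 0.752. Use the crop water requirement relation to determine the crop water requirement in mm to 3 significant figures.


Approach: apply the crop water requirement relation, CWR = ET0 * Kc * days.
CWR = 5.43 * 0.752 * 14 = 57.2 mm
Therefore the crop water requirement = 57.2 mm.


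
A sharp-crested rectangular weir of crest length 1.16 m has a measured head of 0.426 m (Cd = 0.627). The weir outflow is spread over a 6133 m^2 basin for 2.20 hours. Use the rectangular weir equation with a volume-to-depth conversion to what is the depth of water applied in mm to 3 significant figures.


Approach: apply the rectangular weir equation with a volume-to-depth conversion, Q = (2/3)*Cd*L*sqrt(2g)*H^1.5; d = Q*t/A * 1000.
Step 1 — weir discharge:
  Q = (2/3)*0.627*1.16*sqrt(2*9.81)*0.426^1.5 = 0.59717 m^3/s
Step 2 — volume: V = 0.59717 * 2.20*3600 = 4729.6 m^3
Step 3 — depth: d = V/A * 1000 = 4729.6/6133 * 1000 = 771 mm
Therefore the depth of water applied = 771 mm.


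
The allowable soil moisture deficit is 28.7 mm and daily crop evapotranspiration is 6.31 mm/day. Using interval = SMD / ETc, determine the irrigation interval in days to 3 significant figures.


interval = 28.7 / 6.31 = 4.55 days
Therefore the irrigation interval = 4.55 days.


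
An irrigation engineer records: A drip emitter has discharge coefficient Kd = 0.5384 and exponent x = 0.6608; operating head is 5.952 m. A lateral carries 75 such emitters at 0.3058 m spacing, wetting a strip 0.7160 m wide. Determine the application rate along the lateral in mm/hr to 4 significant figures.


Approach: apply the emitter equation with a lateral mass balance, q = Kd*h^x; Q = n*q; rate = Q/(n*spacing*width).
Step 1 — single emitter flow (q = Kd*h^x):
  q = 0.5384 * 5.952^0.6608 = 1.74986 L/hr
Step 2 — total lateral flow: Q = 75 * 1.74986 = 131.239 L/hr
Step 3 — wetted area: A = 75 * 0.3058 * 0.7160 = 16.4215 m^2
Step 4 — application rate: Q/A = 131.239/16.4215 = 7.992 mm/hr
Therefore the application rate along the lateral = 7.992 mm/hr.


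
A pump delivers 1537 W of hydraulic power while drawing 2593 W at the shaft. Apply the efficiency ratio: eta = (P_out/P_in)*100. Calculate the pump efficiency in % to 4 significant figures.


eta = (1537 / 2593) * 100 = 59.27 %
Therefore the pump efficiency = 59.27 %.


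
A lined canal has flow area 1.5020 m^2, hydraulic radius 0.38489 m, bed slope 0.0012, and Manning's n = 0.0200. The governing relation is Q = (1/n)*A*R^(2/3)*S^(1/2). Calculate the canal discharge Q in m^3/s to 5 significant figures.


Q = (1/0.0200) * 1.5020 * 0.38489^(2/3) * 0.0012^(1/2) = 1.3765 m^3/s
Therefore the canal discharge Q = 1.3765 m^3/s.


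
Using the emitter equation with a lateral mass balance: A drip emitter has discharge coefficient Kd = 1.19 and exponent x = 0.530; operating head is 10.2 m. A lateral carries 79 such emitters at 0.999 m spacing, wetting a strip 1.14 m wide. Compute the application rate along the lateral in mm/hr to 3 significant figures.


Approach: apply the emitter equation with a lateral mass balance, q = Kd*h^x; Q = n*q; rate = Q/(n*spacing*width).
Step 1 — single emitter flow (q = Kd*h^x):
  q = 1.19 * 10.2^0.530 = 4.0748 L/hr
Step 2 — total lateral flow: Q = 79 * 4.0748 = 321.91 L/hr
Step 3 — wetted area: A = 79 * 0.999 * 1.14 = 89.970 m^2
Step 4 — application rate: Q/A = 321.91/89.970 = 3.58 mm/hr
Therefore the application rate along the lateral = 3.58 mm/hr.


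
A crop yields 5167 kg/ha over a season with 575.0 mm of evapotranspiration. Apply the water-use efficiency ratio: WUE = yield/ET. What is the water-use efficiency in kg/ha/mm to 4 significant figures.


WUE = 5167 / 575.0 = 8.986 kg/ha/mm
Therefore the water-use efficiency = 8.986 kg/ha/mm.


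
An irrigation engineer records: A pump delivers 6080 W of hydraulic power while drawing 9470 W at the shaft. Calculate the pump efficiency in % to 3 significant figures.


Approach: apply the efficiency ratio, eta = (P_out/P_in)*100.
eta = (6080 / 9470) * 100 = 64.2 %
Therefore the pump efficiency = 64.2 %.


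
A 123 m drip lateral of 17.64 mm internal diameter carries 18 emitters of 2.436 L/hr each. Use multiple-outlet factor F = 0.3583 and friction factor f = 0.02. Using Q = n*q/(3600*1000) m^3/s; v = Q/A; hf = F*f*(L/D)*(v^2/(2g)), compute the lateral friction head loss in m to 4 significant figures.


Q = 18*2.436/(3600*1000) = 1.21800e-05 m^3/s
A = pi*(17.64e-3/2)^2 = 2.44392e-04 m^2, so v = Q/A = 0.0498380 m/s
hf = 0.3583*0.02*(123/0.01764)*(0.0498380^2/(2*9.81)) = 0.006326 m
Therefore the lateral friction head loss = 0.006326 m.


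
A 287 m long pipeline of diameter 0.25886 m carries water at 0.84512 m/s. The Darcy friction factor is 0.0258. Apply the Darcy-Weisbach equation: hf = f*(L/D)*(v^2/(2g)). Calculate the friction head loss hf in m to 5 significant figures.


hf = 0.0258 * (287/0.25886) * (0.84512^2 / (2*9.81))
hf = 1.0413 m
Therefore the friction head loss hf = 1.0413 m.


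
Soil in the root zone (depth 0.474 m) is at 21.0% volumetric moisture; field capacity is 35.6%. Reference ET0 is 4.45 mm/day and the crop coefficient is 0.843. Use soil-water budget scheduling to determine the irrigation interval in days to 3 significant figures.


Approach: apply soil-water budget scheduling, SMD = (FC-theta)/100*depth*1000; ETc = ET0*Kc; interval = SMD/ETc.
Step 1 — soil moisture deficit:
  SMD = (35.6 - 21.0)/100 * 0.474 * 1000 = 69.204 mm
Step 2 — daily crop ET (ETc = ET0*Kc):
  ETc = 4.45 * 0.843 = 3.7513 mm/day
Step 3 — irrigation interval (SMD/ETc):
  interval = 69.204 / 3.7513 = 18.4 days
Therefore the irrigation interval = 18.4 days.


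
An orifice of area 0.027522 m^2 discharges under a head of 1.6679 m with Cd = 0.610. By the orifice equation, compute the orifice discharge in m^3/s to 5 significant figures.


Approach: apply the orifice equation, Q = Cd*A*sqrt(2*g*h).
Q = 0.610 * 0.027522 * sqrt(2*9.81*1.6679) = 0.096038 m^3/s
Therefore the orifice discharge = 0.096038 m^3/s.


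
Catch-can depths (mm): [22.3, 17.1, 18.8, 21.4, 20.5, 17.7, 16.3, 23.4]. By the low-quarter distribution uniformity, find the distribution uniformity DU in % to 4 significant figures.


Approach: apply the low-quarter distribution uniformity, DU = (mean of lowest quarter of readings / overall mean)*100.
sorted lowest 2 of 8: [16.3, 17.1] -> mean = 16.7000 mm
overall mean = 19.6875 mm
DU = (16.7000/19.6875)*100 = 84.83 %
Therefore the distribution uniformity DU = 84.83 %.


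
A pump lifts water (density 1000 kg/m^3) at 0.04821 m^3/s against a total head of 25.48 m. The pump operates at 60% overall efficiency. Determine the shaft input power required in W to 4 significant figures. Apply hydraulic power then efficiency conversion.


Approach: apply hydraulic power then efficiency conversion, P = rho*g*Q*H; P_in = P/eta.
Step 1 — hydraulic power (P = rho*g*Q*H):
  P = 1000 * 9.81 * 0.04821 * 25.48 = 12050.5 W
Step 2 — input power: P_in = P/eta = 12050.5 / 0.6 = 20080 W
Therefore the shaft input power required = 20080 W.


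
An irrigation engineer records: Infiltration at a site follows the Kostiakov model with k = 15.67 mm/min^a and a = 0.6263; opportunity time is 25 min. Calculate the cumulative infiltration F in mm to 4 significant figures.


Approach: apply the Kostiakov infiltration equation, F = k*t^a.
F = 15.67 * 25^0.6263 = 117.7 mm
Therefore the cumulative infiltration F = 117.7 mm.


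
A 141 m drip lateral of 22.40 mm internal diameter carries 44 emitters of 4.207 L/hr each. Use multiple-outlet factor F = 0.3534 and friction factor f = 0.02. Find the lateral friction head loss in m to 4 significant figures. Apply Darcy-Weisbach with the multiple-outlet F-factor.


Approach: apply Darcy-Weisbach with the multiple-outlet F-factor, Q = n*q/(3600*1000) m^3/s; v = Q/A; hf = F*f*(L/D)*(v^2/(2g)).
Q = 44*4.207/(3600*1000) = 5.14189e-05 m^3/s
A = pi*(22.40e-3/2)^2 = 3.94081e-04 m^2, so v = Q/A = 0.130478 m/s
hf = 0.3534*0.02*(141/0.02240)*(0.130478^2/(2*9.81)) = 0.03860 m
Therefore the lateral friction head loss = 0.03860 m.


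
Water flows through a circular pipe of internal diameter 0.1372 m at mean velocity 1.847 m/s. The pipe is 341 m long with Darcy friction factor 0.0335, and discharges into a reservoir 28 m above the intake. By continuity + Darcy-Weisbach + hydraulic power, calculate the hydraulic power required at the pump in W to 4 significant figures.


Approach: apply continuity + Darcy-Weisbach + hydraulic power, Q = A*v; hf = f*(L/D)*(v^2/(2g)); H = static + hf; P = rho*g*Q*H.
Step 1 — flow rate (continuity, Q = A*v):
  A = pi*(0.1372/2)^2 = 0.0147842 m^2
  Q = 0.0147842 * 1.847 = 0.0273064 m^3/s
Step 2 — friction head loss (Darcy-Weisbach):
  hf = 0.0335 * (341/0.1372) * (1.847^2 / (2*9.81))
  hf = 14.4770 m
Step 3 — total head: H = 28 + 14.4770 = 42.4770 m
Step 4 — hydraulic power (P = rho*g*Q*H):
  P = 1000 * 9.81 * 0.0273064 * 42.4770 = 11380 W
Therefore the hydraulic power required at the pump = 11380 W.


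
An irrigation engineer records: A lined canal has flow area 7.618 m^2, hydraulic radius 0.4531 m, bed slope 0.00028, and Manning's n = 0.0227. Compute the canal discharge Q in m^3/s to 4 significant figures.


Approach: apply Manning's equation, Q = (1/n)*A*R^(2/3)*S^(1/2).
Q = (1/0.0227) * 7.618 * 0.4531^(2/3) * 0.00028^(1/2) = 3.313 m^3/s
Therefore the canal discharge Q = 3.313 m^3/s.


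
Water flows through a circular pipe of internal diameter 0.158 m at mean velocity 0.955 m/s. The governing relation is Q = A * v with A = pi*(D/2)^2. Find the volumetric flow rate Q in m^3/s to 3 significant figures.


A = pi*(0.158/2)^2 = 0.019607 m^2
Q = 0.019607 * 0.955 = 0.0187 m^3/s
Therefore the volumetric flow rate Q = 0.0187 m^3/s.


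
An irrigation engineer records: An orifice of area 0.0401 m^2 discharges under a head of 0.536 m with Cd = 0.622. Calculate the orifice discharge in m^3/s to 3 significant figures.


Approach: apply the orifice equation, Q = Cd*A*sqrt(2*g*h).
Q = 0.622 * 0.0401 * sqrt(2*9.81*0.536) = 0.0809 m^3/s
Therefore the orifice discharge = 0.0809 m^3/s.


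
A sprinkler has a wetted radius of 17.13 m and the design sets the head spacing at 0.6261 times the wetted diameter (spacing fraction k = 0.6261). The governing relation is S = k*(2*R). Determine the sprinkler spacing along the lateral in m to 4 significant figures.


S = 0.6261 * (2 * 17.13) = 21.45 m
Therefore the sprinkler spacing along the lateral = 21.45 m.


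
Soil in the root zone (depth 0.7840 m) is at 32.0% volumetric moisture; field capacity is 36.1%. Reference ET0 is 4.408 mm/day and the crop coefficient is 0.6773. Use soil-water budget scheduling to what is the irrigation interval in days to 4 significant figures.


Approach: apply soil-water budget scheduling, SMD = (FC-theta)/100*depth*1000; ETc = ET0*Kc; interval = SMD/ETc.
Step 1 — soil moisture deficit:
  SMD = (36.1 - 32.0)/100 * 0.7840 * 1000 = 32.1440 mm
Step 2 — daily crop ET (ETc = ET0*Kc):
  ETc = 4.408 * 0.6773 = 2.98554 mm/day
Step 3 — irrigation interval (SMD/ETc):
  interval = 32.1440 / 2.98554 = 10.77 days
Therefore the irrigation interval = 10.77 days.


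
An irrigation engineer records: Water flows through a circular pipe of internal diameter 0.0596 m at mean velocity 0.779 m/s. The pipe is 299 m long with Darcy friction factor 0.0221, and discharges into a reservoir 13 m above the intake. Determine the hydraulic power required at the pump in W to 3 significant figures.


Approach: apply continuity + Darcy-Weisbach + hydraulic power, Q = A*v; hf = f*(L/D)*(v^2/(2g)); H = static + hf; P = rho*g*Q*H.
Step 1 — flow rate (continuity, Q = A*v):
  A = pi*(0.0596/2)^2 = 0.0027899 m^2
  Q = 0.0027899 * 0.779 = 0.0021733 m^3/s
Step 2 — friction head loss (Darcy-Weisbach):
  hf = 0.0221 * (299/0.0596) * (0.779^2 / (2*9.81))
  hf = 3.4292 m
Step 3 — total head: H = 13 + 3.4292 = 16.429 m
Step 4 — hydraulic power (P = rho*g*Q*H):
  P = 1000 * 9.81 * 0.0021733 * 16.429 = 350 W
Therefore the hydraulic power required at the pump = 350 W.


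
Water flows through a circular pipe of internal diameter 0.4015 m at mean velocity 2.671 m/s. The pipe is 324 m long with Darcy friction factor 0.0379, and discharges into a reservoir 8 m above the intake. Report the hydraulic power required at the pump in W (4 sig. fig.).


Approach: apply continuity + Darcy-Weisbach + hydraulic power, Q = A*v; hf = f*(L/D)*(v^2/(2g)); H = static + hf; P = rho*g*Q*H.
Step 1 — flow rate (continuity, Q = A*v):
  A = pi*(0.4015/2)^2 = 0.126608 m^2
  Q = 0.126608 * 2.671 = 0.338170 m^3/s
Step 2 — friction head loss (Darcy-Weisbach):
  hf = 0.0379 * (324/0.4015) * (2.671^2 / (2*9.81))
  hf = 11.1211 m
Step 3 — total head: H = 8 + 11.1211 = 19.1211 m
Step 4 — hydraulic power (P = rho*g*Q*H):
  P = 1000 * 9.81 * 0.338170 * 19.1211 = 63430 W
Therefore the hydraulic power required at the pump = 63430 W.


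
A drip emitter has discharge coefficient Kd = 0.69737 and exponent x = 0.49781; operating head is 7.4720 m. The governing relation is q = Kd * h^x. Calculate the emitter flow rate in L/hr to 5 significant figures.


q = 0.69737 * 7.4720^0.49781 = 1.8979 L/hr
Therefore the emitter flow rate = 1.8979 L/hr.


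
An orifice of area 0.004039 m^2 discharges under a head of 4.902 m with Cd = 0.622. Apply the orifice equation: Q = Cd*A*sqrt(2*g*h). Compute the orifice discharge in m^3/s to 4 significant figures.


Q = 0.622 * 0.004039 * sqrt(2*9.81*4.902) = 0.02464 m^3/s
Therefore the orifice discharge = 0.02464 m^3/s.


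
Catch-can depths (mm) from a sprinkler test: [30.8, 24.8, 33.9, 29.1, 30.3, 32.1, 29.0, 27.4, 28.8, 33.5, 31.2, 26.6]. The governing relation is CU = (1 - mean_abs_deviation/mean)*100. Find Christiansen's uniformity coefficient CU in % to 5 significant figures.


mean = 29.79167 mm
mean |d_i - mean| = 2.175000 mm
CU = (1 - 2.175000/29.79167)*100 = 92.699 %
Therefore Christiansen's uniformity coefficient CU = 92.699 %.


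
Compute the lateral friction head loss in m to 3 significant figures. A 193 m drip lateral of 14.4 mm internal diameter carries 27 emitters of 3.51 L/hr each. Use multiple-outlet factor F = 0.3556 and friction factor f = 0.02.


Approach: apply Darcy-Weisbach with the multiple-outlet F-factor, Q = n*q/(3600*1000) m^3/s; v = Q/A; hf = F*f*(L/D)*(v^2/(2g)).
Q = 27*3.51/(3600*1000) = 2.6325e-05 m^3/s
A = pi*(14.4e-3/2)^2 = 1.6286e-04 m^2, so v = Q/A = 0.16164 m/s
hf = 0.3556*0.02*(193/0.0144)*(0.16164^2/(2*9.81)) = 0.127 m
Therefore the lateral friction head loss = 0.127 m.


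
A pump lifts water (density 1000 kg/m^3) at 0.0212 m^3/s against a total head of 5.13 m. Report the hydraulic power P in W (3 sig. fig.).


Approach: apply the hydraulic power relation, P = rho*g*Q*H.
P = 1000 * 9.81 * 0.0212 * 5.13 = 1070 W
Therefore the hydraulic power P = 1070 W.


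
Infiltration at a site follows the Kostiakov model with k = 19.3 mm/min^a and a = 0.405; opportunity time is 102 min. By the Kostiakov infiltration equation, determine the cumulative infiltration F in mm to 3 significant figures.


Approach: apply the Kostiakov infiltration equation, F = k*t^a.
F = 19.3 * 102^0.405 = 126 mm
Therefore the cumulative infiltration F = 126 mm.


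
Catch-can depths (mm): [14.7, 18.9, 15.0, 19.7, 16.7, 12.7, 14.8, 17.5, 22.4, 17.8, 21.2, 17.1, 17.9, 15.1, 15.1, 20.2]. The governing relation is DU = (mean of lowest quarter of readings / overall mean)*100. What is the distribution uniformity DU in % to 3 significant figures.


sorted lowest 4 of 16: [12.7, 14.7, 14.8, 15.0] -> mean = 14.300 mm
overall mean = 17.300 mm
DU = (14.300/17.300)*100 = 82.7 %
Therefore the distribution uniformity DU = 82.7 %.


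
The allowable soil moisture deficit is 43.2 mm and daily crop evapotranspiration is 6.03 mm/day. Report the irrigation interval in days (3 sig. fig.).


Approach: apply the irrigation interval relation, interval = SMD / ETc.
interval = 43.2 / 6.03 = 7.16 days
Therefore the irrigation interval = 7.16 days.


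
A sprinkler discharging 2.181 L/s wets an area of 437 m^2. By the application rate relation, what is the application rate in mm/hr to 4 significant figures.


Approach: apply the application rate relation, rate = (Q/A)*3600.
rate = (2.181 / 437) * 3600 = 17.97 mm/hr
Therefore the application rate = 17.97 mm/hr.


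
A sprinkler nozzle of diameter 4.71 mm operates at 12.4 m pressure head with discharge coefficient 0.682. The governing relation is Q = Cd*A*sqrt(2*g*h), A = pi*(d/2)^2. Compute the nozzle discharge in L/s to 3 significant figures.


A = pi*(4.71e-3/2)^2 = 1.7423e-05 m^2
Q = 0.682 * 1.7423e-05 * sqrt(2*9.81*12.4) * 1000 = 0.185 L/s
Therefore the nozzle discharge = 0.185 L/s.


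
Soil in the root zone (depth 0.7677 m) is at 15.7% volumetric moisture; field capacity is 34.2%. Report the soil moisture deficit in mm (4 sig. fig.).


Approach: apply the soil moisture deficit relation, SMD = (FC - theta)/100 * depth * 1000.
SMD = (34.2 - 15.7)/100 * 0.7677 * 1000 = 142.0 mm
Therefore the soil moisture deficit = 142.0 mm.


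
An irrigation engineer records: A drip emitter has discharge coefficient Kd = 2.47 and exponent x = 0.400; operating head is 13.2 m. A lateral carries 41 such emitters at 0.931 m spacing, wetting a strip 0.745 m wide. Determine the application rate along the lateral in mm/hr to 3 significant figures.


Approach: apply the emitter equation with a lateral mass balance, q = Kd*h^x; Q = n*q; rate = Q/(n*spacing*width).
Step 1 — single emitter flow (q = Kd*h^x):
  q = 2.47 * 13.2^0.400 = 6.9331 L/hr
Step 2 — total lateral flow: Q = 41 * 6.9331 = 284.26 L/hr
Step 3 — wetted area: A = 41 * 0.931 * 0.745 = 28.437 m^2
Step 4 — application rate: Q/A = 284.26/28.437 = 10.00 mm/hr
Therefore the application rate along the lateral = 10.00 mm/hr.


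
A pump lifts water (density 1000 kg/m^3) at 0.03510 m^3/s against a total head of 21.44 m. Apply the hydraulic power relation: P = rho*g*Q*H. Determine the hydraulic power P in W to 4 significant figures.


P = 1000 * 9.81 * 0.03510 * 21.44 = 7382 W
Therefore the hydraulic power P = 7382 W.


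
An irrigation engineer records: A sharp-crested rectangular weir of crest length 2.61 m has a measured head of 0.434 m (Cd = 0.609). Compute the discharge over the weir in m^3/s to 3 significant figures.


Approach: apply the rectangular weir equation, Q = (2/3)*Cd*L*sqrt(2g)*H^1.5.
Q = (2/3)*0.609*2.61*sqrt(2*9.81)*0.434^1.5 = 1.34 m^3/s
Therefore the discharge over the weir = 1.34 m^3/s.


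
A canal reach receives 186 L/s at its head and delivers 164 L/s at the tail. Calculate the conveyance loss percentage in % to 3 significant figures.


Approach: apply the conveyance loss ratio, loss% = ((Q_head - Q_tail)/Q_head)*100.
loss = ((186 - 164)/186)*100 = 11.8 %
Therefore the conveyance loss percentage = 11.8 %.


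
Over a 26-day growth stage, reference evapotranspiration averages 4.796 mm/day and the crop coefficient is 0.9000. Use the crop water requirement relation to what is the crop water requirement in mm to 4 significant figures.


Approach: apply the crop water requirement relation, CWR = ET0 * Kc * days.
CWR = 4.796 * 0.9000 * 26 = 112.2 mm
Therefore the crop water requirement = 112.2 mm.


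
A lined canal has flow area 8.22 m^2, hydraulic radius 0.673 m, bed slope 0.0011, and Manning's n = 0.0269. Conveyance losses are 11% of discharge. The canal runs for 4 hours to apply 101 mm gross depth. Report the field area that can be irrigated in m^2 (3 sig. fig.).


Approach: apply Manning's equation with a conveyance and depth budget, Q = (1/n)*A*R^(2/3)*S^(1/2); Q_field = Q*(1-loss); Area = Q_field*t/(d/1000).
Step 1 — canal discharge (Manning's equation):
  Q = (1/0.0269) * 8.22 * 0.673^(2/3) * 0.0011^(1/2) = 7.7832 m^3/s
Step 2 — delivered flow: Q_field = 7.7832*(1 - 11/100) = 6.9271 m^3/s
Step 3 — volume delivered: V = 6.9271 * 4*3600 = 99750 m^3
Step 4 — area served: A = V / (depth/1000) = 99750 / 0.101 = 988000 m^2
Therefore the field area that can be irrigated = 988000 m^2.


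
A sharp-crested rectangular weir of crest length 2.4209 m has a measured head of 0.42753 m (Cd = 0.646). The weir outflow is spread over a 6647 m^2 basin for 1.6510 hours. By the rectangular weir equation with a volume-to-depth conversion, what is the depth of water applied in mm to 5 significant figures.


Approach: apply the rectangular weir equation with a volume-to-depth conversion, Q = (2/3)*Cd*L*sqrt(2g)*H^1.5; d = Q*t/A * 1000.
Step 1 — weir discharge:
  Q = (2/3)*0.646*2.4209*sqrt(2*9.81)*0.42753^1.5 = 1.290974 m^3/s
Step 2 — volume: V = 1.290974 * 1.6510*3600 = 7673.033 m^3
Step 3 — depth: d = V/A * 1000 = 7673.033/6647 * 1000 = 1154.4 mm
Therefore the depth of water applied = 1154.4 mm.


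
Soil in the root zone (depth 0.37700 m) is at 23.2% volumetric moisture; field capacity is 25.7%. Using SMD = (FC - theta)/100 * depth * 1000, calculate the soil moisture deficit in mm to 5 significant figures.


SMD = (25.7 - 23.2)/100 * 0.37700 * 1000 = 9.4250 mm
Therefore the soil moisture deficit = 9.4250 mm.


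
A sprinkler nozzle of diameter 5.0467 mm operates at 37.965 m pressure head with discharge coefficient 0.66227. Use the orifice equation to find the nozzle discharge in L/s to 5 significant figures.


Approach: apply the orifice equation, Q = Cd*A*sqrt(2*g*h), A = pi*(d/2)^2.
A = pi*(5.0467e-3/2)^2 = 2.000345e-05 m^2
Q = 0.66227 * 2.000345e-05 * sqrt(2*9.81*37.965) * 1000 = 0.36156 L/s
Therefore the nozzle discharge = 0.36156 L/s.


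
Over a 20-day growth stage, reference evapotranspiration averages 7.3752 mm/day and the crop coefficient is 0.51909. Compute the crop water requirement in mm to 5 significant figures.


Approach: apply the crop water requirement relation, CWR = ET0 * Kc * days.
CWR = 7.3752 * 0.51909 * 20 = 76.568 mm
Therefore the crop water requirement = 76.568 mm.


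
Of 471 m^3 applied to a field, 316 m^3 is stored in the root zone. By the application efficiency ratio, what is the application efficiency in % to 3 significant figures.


Approach: apply the application efficiency ratio, Ea = (stored/applied)*100.
Ea = (316/471)*100 = 67.1 %
Therefore the application efficiency = 67.1 %.


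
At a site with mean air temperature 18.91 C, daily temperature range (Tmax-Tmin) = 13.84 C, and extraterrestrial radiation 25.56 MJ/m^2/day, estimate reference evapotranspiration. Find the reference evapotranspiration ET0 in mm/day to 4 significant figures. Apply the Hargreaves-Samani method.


Approach: apply the Hargreaves-Samani method, ET0 = 0.0023*(Tmean+17.8)*sqrt(Tmax-Tmin)*0.408*Ra.
ET0 = 0.0023*(18.91+17.8)*sqrt(13.84)*0.408*25.56 = 3.276 mm/day
Therefore the reference evapotranspiration ET0 = 3.276 mm/day.


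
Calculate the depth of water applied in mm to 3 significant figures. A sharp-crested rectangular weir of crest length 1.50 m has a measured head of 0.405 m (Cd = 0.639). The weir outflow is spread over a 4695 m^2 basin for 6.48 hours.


Approach: apply the rectangular weir equation with a volume-to-depth conversion, Q = (2/3)*Cd*L*sqrt(2g)*H^1.5; d = Q*t/A * 1000.
Step 1 — weir discharge:
  Q = (2/3)*0.639*1.50*sqrt(2*9.81)*0.405^1.5 = 0.72951 m^3/s
Step 2 — volume: V = 0.72951 * 6.48*3600 = 17018 m^3
Step 3 — depth: d = V/A * 1000 = 17018/4695 * 1000 = 3620 mm
Therefore the depth of water applied = 3620 mm.


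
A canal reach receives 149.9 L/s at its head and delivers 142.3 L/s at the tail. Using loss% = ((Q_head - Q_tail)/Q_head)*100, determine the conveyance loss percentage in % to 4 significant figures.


loss = ((149.9 - 142.3)/149.9)*100 = 5.070 %
Therefore the conveyance loss percentage = 5.070 %.


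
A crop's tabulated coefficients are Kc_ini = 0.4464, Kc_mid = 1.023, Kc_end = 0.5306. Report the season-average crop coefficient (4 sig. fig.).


Approach: apply a simple seasonal average, Kc_avg = (Kc_ini + Kc_mid + Kc_end)/3.
Kc_avg = (0.4464 + 1.023 + 0.5306)/3 = 0.6667
Therefore the season-average crop coefficient = 0.6667.


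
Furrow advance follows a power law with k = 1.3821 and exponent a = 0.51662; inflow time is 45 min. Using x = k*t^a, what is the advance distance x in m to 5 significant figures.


x = 1.3821 * 45^0.51662 = 9.8769 m
Therefore the advance distance x = 9.8769 m.


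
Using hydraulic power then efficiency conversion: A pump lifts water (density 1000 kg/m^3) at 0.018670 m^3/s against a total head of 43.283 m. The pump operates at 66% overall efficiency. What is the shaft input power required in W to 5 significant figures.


Approach: apply hydraulic power then efficiency conversion, P = rho*g*Q*H; P_in = P/eta.
Step 1 — hydraulic power (P = rho*g*Q*H):
  P = 1000 * 9.81 * 0.018670 * 43.283 = 7927.398 W
Step 2 — input power: P_in = P/eta = 7927.398 / 0.66 = 12011 W
Therefore the shaft input power required = 12011 W.


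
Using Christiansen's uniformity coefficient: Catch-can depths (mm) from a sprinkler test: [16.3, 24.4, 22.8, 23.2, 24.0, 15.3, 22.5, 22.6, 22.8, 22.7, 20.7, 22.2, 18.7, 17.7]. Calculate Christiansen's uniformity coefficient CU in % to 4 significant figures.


Approach: apply Christiansen's uniformity coefficient, CU = (1 - mean_abs_deviation/mean)*100.
mean = 21.1357 mm
mean |d_i - mean| = 2.42551 mm
CU = (1 - 2.42551/21.1357)*100 = 88.52 %
Therefore Christiansen's uniformity coefficient CU = 88.52 %.


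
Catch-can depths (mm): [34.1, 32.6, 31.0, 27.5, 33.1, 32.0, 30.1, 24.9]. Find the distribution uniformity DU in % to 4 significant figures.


Approach: apply the low-quarter distribution uniformity, DU = (mean of lowest quarter of readings / overall mean)*100.
sorted lowest 2 of 8: [24.9, 27.5] -> mean = 26.2000 mm
overall mean = 30.6625 mm
DU = (26.2000/30.6625)*100 = 85.45 %
Therefore the distribution uniformity DU = 85.45 %.


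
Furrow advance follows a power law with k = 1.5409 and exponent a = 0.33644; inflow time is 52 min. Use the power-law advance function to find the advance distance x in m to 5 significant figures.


Approach: apply the power-law advance function, x = k*t^a.
x = 1.5409 * 52^0.33644 = 5.8225 m
Therefore the advance distance x = 5.8225 m.


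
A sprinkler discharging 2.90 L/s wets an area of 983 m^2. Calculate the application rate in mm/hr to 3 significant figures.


Approach: apply the application rate relation, rate = (Q/A)*3600.
rate = (2.90 / 983) * 3600 = 10.6 mm/hr
Therefore the application rate = 10.6 mm/hr.


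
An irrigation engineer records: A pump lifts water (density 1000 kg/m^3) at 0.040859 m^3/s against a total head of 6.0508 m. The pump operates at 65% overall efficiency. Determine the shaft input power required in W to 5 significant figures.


Approach: apply hydraulic power then efficiency conversion, P = rho*g*Q*H; P_in = P/eta.
Step 1 — hydraulic power (P = rho*g*Q*H):
  P = 1000 * 9.81 * 0.040859 * 6.0508 = 2425.323 W
Step 2 — input power: P_in = P/eta = 2425.323 / 0.65 = 3731.3 W
Therefore the shaft input power required = 3731.3 W.


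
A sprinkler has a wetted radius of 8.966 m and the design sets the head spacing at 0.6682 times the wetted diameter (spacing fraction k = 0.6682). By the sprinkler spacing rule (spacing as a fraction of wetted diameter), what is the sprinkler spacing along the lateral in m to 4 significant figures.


Approach: apply the sprinkler spacing rule (spacing as a fraction of wetted diameter), S = k*(2*R).
S = 0.6682 * (2 * 8.966) = 11.98 m
Therefore the sprinkler spacing along the lateral = 11.98 m.


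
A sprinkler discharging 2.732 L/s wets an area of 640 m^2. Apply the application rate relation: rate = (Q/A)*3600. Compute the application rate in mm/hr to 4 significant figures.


rate = (2.732 / 640) * 3600 = 15.37 mm/hr
Therefore the application rate = 15.37 mm/hr.


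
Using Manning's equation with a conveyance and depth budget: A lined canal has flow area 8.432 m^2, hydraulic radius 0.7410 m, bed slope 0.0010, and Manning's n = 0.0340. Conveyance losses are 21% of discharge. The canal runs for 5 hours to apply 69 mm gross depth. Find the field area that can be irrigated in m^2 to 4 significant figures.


Approach: apply Manning's equation with a conveyance and depth budget, Q = (1/n)*A*R^(2/3)*S^(1/2); Q_field = Q*(1-loss); Area = Q_field*t/(d/1000).
Step 1 — canal discharge (Manning's equation):
  Q = (1/0.0340) * 8.432 * 0.7410^(2/3) * 0.0010^(1/2) = 6.42190 m^3/s
Step 2 — delivered flow: Q_field = 6.42190*(1 - 21/100) = 5.07330 m^3/s
Step 3 — volume delivered: V = 5.07330 * 5*3600 = 91319.5 m^3
Step 4 — area served: A = V / (depth/1000) = 91319.5 / 0.069 = 1323000 m^2
Therefore the field area that can be irrigated = 1323000 m^2.


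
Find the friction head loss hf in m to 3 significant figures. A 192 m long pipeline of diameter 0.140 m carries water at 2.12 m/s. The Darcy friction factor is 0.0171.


Approach: apply the Darcy-Weisbach equation, hf = f*(L/D)*(v^2/(2g)).
hf = 0.0171 * (192/0.140) * (2.12^2 / (2*9.81))
hf = 5.37 m
Therefore the friction head loss hf = 5.37 m.


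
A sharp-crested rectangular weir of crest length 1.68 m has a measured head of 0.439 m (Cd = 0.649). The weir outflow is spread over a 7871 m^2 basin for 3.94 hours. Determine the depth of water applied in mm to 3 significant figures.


Approach: apply the rectangular weir equation with a volume-to-depth conversion, Q = (2/3)*Cd*L*sqrt(2g)*H^1.5; d = Q*t/A * 1000.
Step 1 — weir discharge:
  Q = (2/3)*0.649*1.68*sqrt(2*9.81)*0.439^1.5 = 0.93650 m^3/s
Step 2 — volume: V = 0.93650 * 3.94*3600 = 13283 m^3
Step 3 — depth: d = V/A * 1000 = 13283/7871 * 1000 = 1690 mm
Therefore the depth of water applied = 1690 mm.


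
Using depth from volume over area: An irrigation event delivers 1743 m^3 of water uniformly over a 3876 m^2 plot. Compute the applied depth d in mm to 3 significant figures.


Approach: apply depth from volume over area, d = (V/A)*1000.
d = (1743 / 3876) * 1000 = 450 mm
Therefore the applied depth d = 450 mm.


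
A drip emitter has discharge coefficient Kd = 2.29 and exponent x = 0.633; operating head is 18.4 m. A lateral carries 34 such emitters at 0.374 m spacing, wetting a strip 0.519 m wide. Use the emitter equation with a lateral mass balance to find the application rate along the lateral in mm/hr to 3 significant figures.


Approach: apply the emitter equation with a lateral mass balance, q = Kd*h^x; Q = n*q; rate = Q/(n*spacing*width).
Step 1 — single emitter flow (q = Kd*h^x):
  q = 2.29 * 18.4^0.633 = 14.470 L/hr
Step 2 — total lateral flow: Q = 34 * 14.470 = 491.98 L/hr
Step 3 — wetted area: A = 34 * 0.374 * 0.519 = 6.5996 m^2
Step 4 — application rate: Q/A = 491.98/6.5996 = 74.5 mm/hr
Therefore the application rate along the lateral = 74.5 mm/hr.
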